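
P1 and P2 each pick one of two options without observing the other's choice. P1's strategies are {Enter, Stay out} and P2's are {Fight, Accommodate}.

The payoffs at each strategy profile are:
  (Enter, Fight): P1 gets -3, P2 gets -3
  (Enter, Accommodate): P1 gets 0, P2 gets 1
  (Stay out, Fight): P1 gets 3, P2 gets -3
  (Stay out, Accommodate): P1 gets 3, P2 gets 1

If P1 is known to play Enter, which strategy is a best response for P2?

Accommodate

Against Enter, P2 earns -3 from Fight and 1 from Accommodate.
So Accommodate is the best response.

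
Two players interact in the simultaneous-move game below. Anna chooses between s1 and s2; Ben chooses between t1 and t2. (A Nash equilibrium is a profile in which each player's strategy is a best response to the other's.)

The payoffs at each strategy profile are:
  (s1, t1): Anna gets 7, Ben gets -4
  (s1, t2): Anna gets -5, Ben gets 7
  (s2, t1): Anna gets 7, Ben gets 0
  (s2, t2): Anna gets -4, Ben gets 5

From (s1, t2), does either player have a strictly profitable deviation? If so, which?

Anna at (s1, t2) earns -5; deviating to s2 yields -4 — a strict improvement.
Ben earns 7; deviating to t1 yields -4 — not better.
Only Anna has a strictly profitable deviation.

Anna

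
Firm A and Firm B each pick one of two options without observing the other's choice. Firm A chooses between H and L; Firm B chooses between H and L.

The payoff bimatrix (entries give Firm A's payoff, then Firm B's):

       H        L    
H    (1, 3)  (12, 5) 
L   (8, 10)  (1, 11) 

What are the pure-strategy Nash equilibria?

(H, L)

(H, H): Firm A prefers L (8 > 1); Firm B prefers L (5 > 3) — not an equilibrium.
(H, L): Firm A gets 12 ≥ 1 from L, and Firm B gets 5 ≥ 3 from H — Nash equilibrium.
(L, H): Firm B prefers L (11 > 10) — not an equilibrium.
(L, L): Firm A prefers H (12 > 1) — not an equilibrium.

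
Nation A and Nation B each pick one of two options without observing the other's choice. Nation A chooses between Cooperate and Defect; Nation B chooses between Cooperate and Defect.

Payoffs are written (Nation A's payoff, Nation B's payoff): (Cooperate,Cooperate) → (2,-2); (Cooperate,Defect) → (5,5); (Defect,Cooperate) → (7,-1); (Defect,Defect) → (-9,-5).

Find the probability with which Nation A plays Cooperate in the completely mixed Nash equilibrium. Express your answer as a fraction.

Let x be the probability that Nation A plays Cooperate. In a completely mixed equilibrium, Nation B must be indifferent between Cooperate and Defect.
Nation B's expected payoff from Cooperate is −2x − (1−x); from Defect it is 5x − 5(1−x).
Setting these equal: −x − 1 = 10x − 5, so x = 4/11.

4/11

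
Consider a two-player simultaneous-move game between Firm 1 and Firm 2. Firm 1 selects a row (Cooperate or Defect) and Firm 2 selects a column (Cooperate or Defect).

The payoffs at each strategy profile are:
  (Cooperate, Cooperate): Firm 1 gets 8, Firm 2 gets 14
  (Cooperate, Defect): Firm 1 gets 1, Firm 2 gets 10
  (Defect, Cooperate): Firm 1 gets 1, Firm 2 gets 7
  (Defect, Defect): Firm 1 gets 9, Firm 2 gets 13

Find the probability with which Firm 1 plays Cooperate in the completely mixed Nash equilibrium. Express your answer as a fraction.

Let x be the probability that Firm 1 plays Cooperate. In a completely mixed equilibrium, Firm 2 must be indifferent between Cooperate and Defect.
Firm 2's expected payoff from Cooperate is 14x + 7(1−x); from Defect it is 10x + 13(1−x).
Setting these equal: 7x + 7 = −3x + 13, so x = 3/5.

3/5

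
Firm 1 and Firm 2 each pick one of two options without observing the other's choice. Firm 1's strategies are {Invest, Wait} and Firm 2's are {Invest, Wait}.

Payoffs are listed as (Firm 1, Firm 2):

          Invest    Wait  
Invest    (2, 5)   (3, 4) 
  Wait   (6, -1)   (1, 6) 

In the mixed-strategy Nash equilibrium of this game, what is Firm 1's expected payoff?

8/3

First find y, the probability Firm 2 plays Invest, from Firm 1's indifference between Invest and Wait: 2y + 3(1−y) = 6y + (1−y), giving y = 1/3.
Since Firm 1 is indifferent in equilibrium, Firm 1's expected payoff equals the payoff from either row against (1/3, 2/3). Using Invest: 2(1/3) + 3(2/3) = 8/3.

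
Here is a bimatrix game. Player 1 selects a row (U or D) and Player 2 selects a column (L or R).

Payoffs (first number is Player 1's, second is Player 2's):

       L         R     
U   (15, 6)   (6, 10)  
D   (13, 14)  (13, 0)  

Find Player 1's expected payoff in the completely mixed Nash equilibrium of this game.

First find q, the probability Player 2 plays L, from Player 1's indifference between U and D: 15q + 6(1−q) = 13q + 13(1−q), giving q = 7/9.
Since Player 1 is indifferent in equilibrium, Player 1's expected payoff equals the payoff from either row against (7/9, 2/9). Using U: 15(7/9) + 6(2/9) = 13.

13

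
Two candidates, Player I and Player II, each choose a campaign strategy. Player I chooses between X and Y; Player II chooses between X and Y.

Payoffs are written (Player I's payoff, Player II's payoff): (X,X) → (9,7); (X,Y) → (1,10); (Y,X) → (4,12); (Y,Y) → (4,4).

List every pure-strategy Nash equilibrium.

none

(X, X): Player II prefers Y (10 > 7) — not an equilibrium.
(X, Y): Player I prefers Y (4 > 1) — not an equilibrium.
(Y, X): Player I prefers X (9 > 4) — not an equilibrium.
(Y, Y): Player II prefers X (12 > 4) — not an equilibrium.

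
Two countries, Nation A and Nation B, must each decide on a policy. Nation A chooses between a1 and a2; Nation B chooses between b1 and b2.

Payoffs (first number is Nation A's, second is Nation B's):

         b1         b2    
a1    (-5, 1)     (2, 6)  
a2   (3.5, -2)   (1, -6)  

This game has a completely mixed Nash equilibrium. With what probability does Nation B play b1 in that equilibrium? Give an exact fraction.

Let c be the probability that Nation B plays b1. In a completely mixed equilibrium, Nation A must be indifferent between a1 and a2.
Nation A's expected payoff from a1 is −5c + 2(1−c); from a2 it is 3.5c + (1−c).
Setting these equal: −7c + 2 = 2.5c + 1, so c = 2/19.

2/19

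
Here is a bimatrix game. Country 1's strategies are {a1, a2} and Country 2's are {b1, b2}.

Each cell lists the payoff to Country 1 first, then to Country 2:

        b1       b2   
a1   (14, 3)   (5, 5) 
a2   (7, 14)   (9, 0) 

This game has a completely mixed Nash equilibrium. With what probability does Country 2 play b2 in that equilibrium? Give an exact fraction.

Let q be the probability that Country 2 plays b1. In a completely mixed equilibrium, Country 1 must be indifferent between a1 and a2.
Country 1's expected payoff from a1 is 14q + 5(1−q); from a2 it is 7q + 9(1−q).
Setting these equal: 9q + 5 = −2q + 9, so q = 4/11.
Therefore Country 2 plays b2 with probability 1 − 4/11 = 7/11.

7/11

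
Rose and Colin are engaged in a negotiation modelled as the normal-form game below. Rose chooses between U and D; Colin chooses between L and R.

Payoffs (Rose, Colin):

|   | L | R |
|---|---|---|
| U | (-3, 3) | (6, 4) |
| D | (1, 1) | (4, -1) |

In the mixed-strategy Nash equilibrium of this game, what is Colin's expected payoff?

7/3

First find x, the probability Rose plays U, from Colin's indifference between L and R: 3x + (1−x) = 4x − (1−x), giving x = 2/3.
Since Colin is indifferent in equilibrium, Colin's expected payoff equals the payoff from either column against (2/3, 1/3). Using L: 3(2/3) + (1/3) = 7/3.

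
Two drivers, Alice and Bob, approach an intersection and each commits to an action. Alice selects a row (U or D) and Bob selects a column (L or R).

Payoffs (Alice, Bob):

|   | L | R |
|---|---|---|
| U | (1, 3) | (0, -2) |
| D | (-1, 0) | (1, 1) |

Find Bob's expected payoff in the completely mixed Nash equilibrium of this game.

First find x, the probability Alice plays U, from Bob's indifference between L and R: 3x = −2x + (1−x), giving x = 1/6.
Since Bob is indifferent in equilibrium, Bob's expected payoff equals the payoff from either column against (1/6, 5/6). Using L: 3(1/6) = 1/2.

1/2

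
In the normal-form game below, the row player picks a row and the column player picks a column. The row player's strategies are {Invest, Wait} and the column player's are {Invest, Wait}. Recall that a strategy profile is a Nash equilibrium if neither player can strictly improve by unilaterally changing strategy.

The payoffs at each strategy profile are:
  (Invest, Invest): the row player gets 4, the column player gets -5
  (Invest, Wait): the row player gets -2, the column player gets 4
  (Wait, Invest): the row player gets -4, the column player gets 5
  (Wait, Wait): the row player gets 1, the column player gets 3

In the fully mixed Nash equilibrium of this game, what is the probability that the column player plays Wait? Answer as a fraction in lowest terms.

8/11

Let q be the probability that the column player plays Invest. In a completely mixed equilibrium, the row player must be indifferent between Invest and Wait.
The row player's expected payoff from Invest is 4q − 2(1−q); from Wait it is −4q + (1−q).
Setting these equal: 6q − 2 = −5q + 1, so q = 3/11.
Therefore the column player plays Wait with probability 1 − 3/11 = 8/11.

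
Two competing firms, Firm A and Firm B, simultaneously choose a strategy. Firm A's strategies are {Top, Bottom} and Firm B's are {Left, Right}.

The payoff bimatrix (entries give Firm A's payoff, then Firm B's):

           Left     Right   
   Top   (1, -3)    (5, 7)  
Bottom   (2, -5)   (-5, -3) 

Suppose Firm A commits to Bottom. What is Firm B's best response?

Right

Against Bottom, Firm B earns -5 from Left and -3 from Right.
So Right is the best response.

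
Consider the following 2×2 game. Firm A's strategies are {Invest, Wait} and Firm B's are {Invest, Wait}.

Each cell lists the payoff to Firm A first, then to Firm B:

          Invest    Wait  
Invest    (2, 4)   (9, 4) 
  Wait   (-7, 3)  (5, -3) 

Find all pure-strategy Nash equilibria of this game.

(Invest, Invest) and (Invest, Wait)

(Invest, Invest): Firm A gets 2 ≥ -7 from Wait, and Firm B gets 4 ≥ 4 from Wait — Nash equilibrium.
(Invest, Wait): Firm A gets 9 ≥ 5 from Wait, and Firm B gets 4 ≥ 4 from Invest — Nash equilibrium.
(Wait, Invest): Firm A prefers Invest (2 > -7) — not an equilibrium.
(Wait, Wait): Firm A prefers Invest (9 > 5); Firm B prefers Invest (3 > -3) — not an equilibrium.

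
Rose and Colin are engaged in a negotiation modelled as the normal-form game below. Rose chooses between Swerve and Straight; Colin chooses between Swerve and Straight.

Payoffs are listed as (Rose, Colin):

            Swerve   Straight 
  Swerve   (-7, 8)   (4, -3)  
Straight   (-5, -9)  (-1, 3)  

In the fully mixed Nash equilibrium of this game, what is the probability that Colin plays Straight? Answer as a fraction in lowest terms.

Let c be the probability that Colin plays Swerve. In a completely mixed equilibrium, Rose must be indifferent between Swerve and Straight.
Rose's expected payoff from Swerve is −7c + 4(1−c); from Straight it is −5c − (1−c).
Setting these equal: −11c + 4 = −4c − 1, so c = 5/7.
Therefore Colin plays Straight with probability 1 − 5/7 = 2/7.

2/7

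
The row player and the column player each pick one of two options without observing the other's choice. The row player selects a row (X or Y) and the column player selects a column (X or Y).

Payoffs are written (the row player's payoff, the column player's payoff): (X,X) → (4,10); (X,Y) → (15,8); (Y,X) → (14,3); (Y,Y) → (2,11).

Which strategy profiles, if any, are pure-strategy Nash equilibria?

(X, X): the row player prefers Y (14 > 4) — not an equilibrium.
(X, Y): the column player prefers X (10 > 8) — not an equilibrium.
(Y, X): the column player prefers Y (11 > 3) — not an equilibrium.
(Y, Y): the row player prefers X (15 > 2) — not an equilibrium.

none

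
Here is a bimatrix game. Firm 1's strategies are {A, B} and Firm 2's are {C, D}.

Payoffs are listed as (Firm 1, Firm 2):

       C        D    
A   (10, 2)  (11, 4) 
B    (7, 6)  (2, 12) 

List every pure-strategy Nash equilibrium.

(A, C): Firm 2 prefers D (4 > 2) — not an equilibrium.
(A, D): Firm 1 gets 11 ≥ 2 from B, and Firm 2 gets 4 ≥ 2 from C — Nash equilibrium.
(B, C): Firm 1 prefers A (10 > 7); Firm 2 prefers D (12 > 6) — not an equilibrium.
(B, D): Firm 1 prefers A (11 > 2) — not an equilibrium.

(A, D)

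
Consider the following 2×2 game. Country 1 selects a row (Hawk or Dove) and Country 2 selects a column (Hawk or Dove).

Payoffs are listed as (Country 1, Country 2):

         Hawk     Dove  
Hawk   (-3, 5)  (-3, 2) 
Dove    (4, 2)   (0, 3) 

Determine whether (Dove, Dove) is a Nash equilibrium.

At (Dove, Dove), Country 1 earns 0; switching to Hawk would give -3, so Country 1 has no profitable deviation.
Country 2 earns 3; switching to Hawk would give 2, so Country 2 has no profitable deviation.
Neither player can gain by a unilateral deviation, so this profile is a Nash equilibrium.

Yes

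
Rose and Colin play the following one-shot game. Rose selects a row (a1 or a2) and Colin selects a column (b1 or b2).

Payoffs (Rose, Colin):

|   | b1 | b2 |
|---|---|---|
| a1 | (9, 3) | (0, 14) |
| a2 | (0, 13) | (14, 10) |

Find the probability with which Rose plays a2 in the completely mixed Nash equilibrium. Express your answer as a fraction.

Let p be the probability that Rose plays a1. In a completely mixed equilibrium, Colin must be indifferent between b1 and b2.
Colin's expected payoff from b1 is 3p + 13(1−p); from b2 it is 14p + 10(1−p).
Setting these equal: −10p + 13 = 4p + 10, so p = 3/14.
Therefore Rose plays a2 with probability 1 − 3/14 = 11/14.

11/14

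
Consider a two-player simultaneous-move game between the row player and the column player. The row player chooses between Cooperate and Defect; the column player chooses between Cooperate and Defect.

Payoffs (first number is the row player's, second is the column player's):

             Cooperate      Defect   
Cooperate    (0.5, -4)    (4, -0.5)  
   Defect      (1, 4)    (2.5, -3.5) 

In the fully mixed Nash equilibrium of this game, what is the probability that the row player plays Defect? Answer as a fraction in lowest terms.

Let x be the probability that the row player plays Cooperate. In a completely mixed equilibrium, the column player must be indifferent between Cooperate and Defect.
The column player's expected payoff from Cooperate is −4x + 4(1−x); from Defect it is −0.5x − 3.5(1−x).
Setting these equal: −8x + 4 = 3x − 3.5, so x = 15/22.
Therefore the row player plays Defect with probability 1 − 15/22 = 7/22.

7/22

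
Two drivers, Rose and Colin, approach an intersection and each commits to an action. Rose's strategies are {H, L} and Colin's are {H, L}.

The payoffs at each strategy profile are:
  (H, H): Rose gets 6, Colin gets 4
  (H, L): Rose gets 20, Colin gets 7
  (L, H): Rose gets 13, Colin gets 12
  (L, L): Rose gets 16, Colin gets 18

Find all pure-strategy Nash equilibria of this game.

(H, L)

(H, H): Rose prefers L (13 > 6); Colin prefers L (7 > 4) — not an equilibrium.
(H, L): Rose gets 20 ≥ 16 from L, and Colin gets 7 ≥ 4 from H — Nash equilibrium.
(L, H): Colin prefers L (18 > 12) — not an equilibrium.
(L, L): Rose prefers H (20 > 16) — not an equilibrium.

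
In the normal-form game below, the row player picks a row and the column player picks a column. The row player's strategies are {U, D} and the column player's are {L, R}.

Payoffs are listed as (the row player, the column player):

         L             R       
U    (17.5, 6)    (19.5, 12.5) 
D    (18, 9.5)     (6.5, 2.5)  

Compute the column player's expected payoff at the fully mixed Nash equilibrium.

First find p, the probability the row player plays U, from the column player's indifference between L and R: 6p + 9.5(1−p) = 12.5p + 2.5(1−p), giving p = 14/27.
Since the column player is indifferent in equilibrium, the column player's expected payoff equals the payoff from either column against (14/27, 13/27). Using L: 6(14/27) + 9.5(13/27) = 415/54.

415/54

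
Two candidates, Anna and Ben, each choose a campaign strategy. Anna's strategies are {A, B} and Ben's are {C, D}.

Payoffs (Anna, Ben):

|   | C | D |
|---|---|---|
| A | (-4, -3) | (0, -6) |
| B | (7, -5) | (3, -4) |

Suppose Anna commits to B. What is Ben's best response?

D

Against B, Ben earns -5 from C and -4 from D.
So D is the best response.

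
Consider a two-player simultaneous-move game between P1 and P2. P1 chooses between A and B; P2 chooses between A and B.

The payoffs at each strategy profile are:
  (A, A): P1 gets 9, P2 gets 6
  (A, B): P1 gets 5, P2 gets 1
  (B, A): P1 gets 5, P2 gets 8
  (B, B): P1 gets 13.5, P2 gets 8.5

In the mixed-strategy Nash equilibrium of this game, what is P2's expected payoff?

First find p, the probability P1 plays A, from P2's indifference between A and B: 6p + 8(1−p) = p + 8.5(1−p), giving p = 1/11.
Since P2 is indifferent in equilibrium, P2's expected payoff equals the payoff from either column against (1/11, 10/11). Using A: 6(1/11) + 8(10/11) = 86/11.

86/11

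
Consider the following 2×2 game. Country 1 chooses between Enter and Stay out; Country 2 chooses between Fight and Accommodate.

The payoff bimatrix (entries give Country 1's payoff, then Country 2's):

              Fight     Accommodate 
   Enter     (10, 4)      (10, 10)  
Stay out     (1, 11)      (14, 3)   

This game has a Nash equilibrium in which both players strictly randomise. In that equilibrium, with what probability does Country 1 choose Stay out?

3/7

Let r be the probability that Country 1 plays Enter. In a completely mixed equilibrium, Country 2 must be indifferent between Fight and Accommodate.
Country 2's expected payoff from Fight is 4r + 11(1−r); from Accommodate it is 10r + 3(1−r).
Setting these equal: −7r + 11 = 7r + 3, so r = 4/7.
Therefore Country 1 plays Stay out with probability 1 − 4/7 = 3/7.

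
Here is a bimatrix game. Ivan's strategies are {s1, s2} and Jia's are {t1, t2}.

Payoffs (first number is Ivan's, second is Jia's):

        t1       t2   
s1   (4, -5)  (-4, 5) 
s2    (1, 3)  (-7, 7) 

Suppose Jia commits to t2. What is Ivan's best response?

s1

Against t2, Ivan earns -4 from s1 and -7 from s2.
So s1 is the best response.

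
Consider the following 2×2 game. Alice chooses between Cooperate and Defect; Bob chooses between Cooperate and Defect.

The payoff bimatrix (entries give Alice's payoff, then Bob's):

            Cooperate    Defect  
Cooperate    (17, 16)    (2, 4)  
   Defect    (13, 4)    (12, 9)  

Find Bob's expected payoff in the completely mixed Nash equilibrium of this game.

128/17

First find p, the probability Alice plays Cooperate, from Bob's indifference between Cooperate and Defect: 16p + 4(1−p) = 4p + 9(1−p), giving p = 5/17.
Since Bob is indifferent in equilibrium, Bob's expected payoff equals the payoff from either column against (5/17, 12/17). Using Cooperate: 16(5/17) + 4(12/17) = 128/17.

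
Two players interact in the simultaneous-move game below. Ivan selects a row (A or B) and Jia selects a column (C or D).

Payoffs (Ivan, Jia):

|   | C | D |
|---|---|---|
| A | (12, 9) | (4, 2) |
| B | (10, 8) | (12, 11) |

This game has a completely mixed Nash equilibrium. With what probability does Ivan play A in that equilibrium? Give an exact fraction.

Let r be the probability that Ivan plays A. In a completely mixed equilibrium, Jia must be indifferent between C and D.
Jia's expected payoff from C is 9r + 8(1−r); from D it is 2r + 11(1−r).
Setting these equal: r + 8 = −9r + 11, so r = 3/10.

3/10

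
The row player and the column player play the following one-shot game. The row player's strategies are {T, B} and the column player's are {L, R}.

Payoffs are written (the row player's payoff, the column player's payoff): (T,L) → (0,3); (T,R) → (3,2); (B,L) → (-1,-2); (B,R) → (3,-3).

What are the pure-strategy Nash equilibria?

(T, L): the row player gets 0 ≥ -1 from B, and the column player gets 3 ≥ 2 from R — Nash equilibrium.
(T, R): the column player prefers L (3 > 2) — not an equilibrium.
(B, L): the row player prefers T (0 > -1) — not an equilibrium.
(B, R): the column player prefers L (-2 > -3) — not an equilibrium.

(T, L)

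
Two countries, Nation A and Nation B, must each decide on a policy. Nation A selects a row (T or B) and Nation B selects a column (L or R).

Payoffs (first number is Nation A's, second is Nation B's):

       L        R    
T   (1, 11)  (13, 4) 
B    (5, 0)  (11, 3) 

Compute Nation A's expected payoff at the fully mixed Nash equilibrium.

9

First find y, the probability Nation B plays L, from Nation A's indifference between T and B: y + 13(1−y) = 5y + 11(1−y), giving y = 1/3.
Since Nation A is indifferent in equilibrium, Nation A's expected payoff equals the payoff from either row against (1/3, 2/3). Using T: (1/3) + 13(2/3) = 9.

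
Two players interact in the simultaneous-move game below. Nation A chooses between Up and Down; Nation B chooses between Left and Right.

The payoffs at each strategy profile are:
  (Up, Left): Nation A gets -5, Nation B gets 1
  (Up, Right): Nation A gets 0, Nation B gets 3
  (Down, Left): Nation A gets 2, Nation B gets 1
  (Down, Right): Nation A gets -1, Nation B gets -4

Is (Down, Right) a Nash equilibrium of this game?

At (Down, Right), Nation A earns -1; switching to Up would give 0, so Nation A would deviate.
Nation B earns -4; switching to Left would give 1, so Nation B would deviate.
Since at least one player can profitably deviate, this is not a Nash equilibrium.

No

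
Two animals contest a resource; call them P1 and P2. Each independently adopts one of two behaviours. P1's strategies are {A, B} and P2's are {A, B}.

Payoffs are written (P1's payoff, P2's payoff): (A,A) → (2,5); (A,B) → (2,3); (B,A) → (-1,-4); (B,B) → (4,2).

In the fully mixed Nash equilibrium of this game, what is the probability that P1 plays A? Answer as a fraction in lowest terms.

Let x be the probability that P1 plays A. In a completely mixed equilibrium, P2 must be indifferent between A and B.
P2's expected payoff from A is 5x − 4(1−x); from B it is 3x + 2(1−x).
Setting these equal: 9x − 4 = x + 2, so x = 3/4.

3/4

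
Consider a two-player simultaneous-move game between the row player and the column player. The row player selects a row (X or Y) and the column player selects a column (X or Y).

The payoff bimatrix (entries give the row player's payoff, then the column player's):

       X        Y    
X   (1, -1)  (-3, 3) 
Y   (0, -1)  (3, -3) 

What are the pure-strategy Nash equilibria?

(X, X): the column player prefers Y (3 > -1) — not an equilibrium.
(X, Y): the row player prefers Y (3 > -3) — not an equilibrium.
(Y, X): the row player prefers X (1 > 0) — not an equilibrium.
(Y, Y): the column player prefers X (-1 > -3) — not an equilibrium.

none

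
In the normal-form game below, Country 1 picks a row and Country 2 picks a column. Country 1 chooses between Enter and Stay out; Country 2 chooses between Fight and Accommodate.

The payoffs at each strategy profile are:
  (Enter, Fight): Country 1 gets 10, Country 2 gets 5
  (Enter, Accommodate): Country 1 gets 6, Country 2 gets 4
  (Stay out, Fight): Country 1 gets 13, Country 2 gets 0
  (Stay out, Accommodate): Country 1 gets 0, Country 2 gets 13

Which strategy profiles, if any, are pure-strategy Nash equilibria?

none

(Enter, Fight): Country 1 prefers Stay out (13 > 10) — not an equilibrium.
(Enter, Accommodate): Country 2 prefers Fight (5 > 4) — not an equilibrium.
(Stay out, Fight): Country 2 prefers Accommodate (13 > 0) — not an equilibrium.
(Stay out, Accommodate): Country 1 prefers Enter (6 > 0) — not an equilibrium.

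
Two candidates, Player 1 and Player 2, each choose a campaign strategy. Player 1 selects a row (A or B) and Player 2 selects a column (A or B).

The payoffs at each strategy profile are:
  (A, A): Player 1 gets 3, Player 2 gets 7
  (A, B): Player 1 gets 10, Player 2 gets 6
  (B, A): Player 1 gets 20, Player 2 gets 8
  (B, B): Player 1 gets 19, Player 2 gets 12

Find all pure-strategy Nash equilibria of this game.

(A, A): Player 1 prefers B (20 > 3) — not an equilibrium.
(A, B): Player 1 prefers B (19 > 10); Player 2 prefers A (7 > 6) — not an equilibrium.
(B, A): Player 2 prefers B (12 > 8) — not an equilibrium.
(B, B): Player 1 gets 19 ≥ 10 from A, and Player 2 gets 12 ≥ 8 from A — Nash equilibrium.

(B, B)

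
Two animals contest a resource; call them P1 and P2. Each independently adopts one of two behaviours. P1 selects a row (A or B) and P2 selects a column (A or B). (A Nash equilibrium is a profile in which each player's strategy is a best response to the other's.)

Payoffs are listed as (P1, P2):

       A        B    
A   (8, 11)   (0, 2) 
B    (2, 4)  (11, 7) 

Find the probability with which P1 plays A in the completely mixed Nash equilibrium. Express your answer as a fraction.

1/4

Let p be the probability that P1 plays A. In a completely mixed equilibrium, P2 must be indifferent between A and B.
P2's expected payoff from A is 11p + 4(1−p); from B it is 2p + 7(1−p).
Setting these equal: 7p + 4 = −5p + 7, so p = 1/4.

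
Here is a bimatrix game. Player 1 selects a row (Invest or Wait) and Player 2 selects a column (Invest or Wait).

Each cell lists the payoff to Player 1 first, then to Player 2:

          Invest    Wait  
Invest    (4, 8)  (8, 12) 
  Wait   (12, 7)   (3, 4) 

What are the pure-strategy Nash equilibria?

(Invest, Invest): Player 1 prefers Wait (12 > 4); Player 2 prefers Wait (12 > 8) — not an equilibrium.
(Invest, Wait): Player 1 gets 8 ≥ 3 from Wait, and Player 2 gets 12 ≥ 8 from Invest — Nash equilibrium.
(Wait, Invest): Player 1 gets 12 ≥ 4 from Invest, and Player 2 gets 7 ≥ 4 from Wait — Nash equilibrium.
(Wait, Wait): Player 1 prefers Invest (8 > 3); Player 2 prefers Invest (7 > 4) — not an equilibrium.

(Invest, Wait) and (Wait, Invest)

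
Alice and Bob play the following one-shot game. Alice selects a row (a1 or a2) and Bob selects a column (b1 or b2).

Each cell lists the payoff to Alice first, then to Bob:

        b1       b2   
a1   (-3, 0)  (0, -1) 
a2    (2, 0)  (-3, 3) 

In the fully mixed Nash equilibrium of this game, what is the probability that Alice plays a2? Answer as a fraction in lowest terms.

Let x be the probability that Alice plays a1. In a completely mixed equilibrium, Bob must be indifferent between b1 and b2.
Bob's expected payoff from b1 is 0; from b2 it is −x + 3(1−x).
Setting these equal: 0 = −4x + 3, so x = 3/4.
Therefore Alice plays a2 with probability 1 − 3/4 = 1/4.

1/4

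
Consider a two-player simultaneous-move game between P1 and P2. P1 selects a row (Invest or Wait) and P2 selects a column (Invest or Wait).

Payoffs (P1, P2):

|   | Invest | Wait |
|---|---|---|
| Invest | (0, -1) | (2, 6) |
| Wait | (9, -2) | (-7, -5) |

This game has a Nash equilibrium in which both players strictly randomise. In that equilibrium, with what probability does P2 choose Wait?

Let y be the probability that P2 plays Invest. In a completely mixed equilibrium, P1 must be indifferent between Invest and Wait.
P1's expected payoff from Invest is 2(1−y); from Wait it is 9y − 7(1−y).
Setting these equal: −2y + 2 = 16y − 7, so y = 1/2.
Therefore P2 plays Wait with probability 1 − 1/2 = 1/2.

1/2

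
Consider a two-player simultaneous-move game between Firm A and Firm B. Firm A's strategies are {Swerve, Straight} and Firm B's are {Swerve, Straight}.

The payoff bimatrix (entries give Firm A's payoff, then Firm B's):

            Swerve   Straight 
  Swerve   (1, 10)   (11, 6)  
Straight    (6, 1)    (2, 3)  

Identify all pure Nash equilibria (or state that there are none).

none

(Swerve, Swerve): Firm A prefers Straight (6 > 1) — not an equilibrium.
(Swerve, Straight): Firm B prefers Swerve (10 > 6) — not an equilibrium.
(Straight, Swerve): Firm B prefers Straight (3 > 1) — not an equilibrium.
(Straight, Straight): Firm A prefers Swerve (11 > 2) — not an equilibrium.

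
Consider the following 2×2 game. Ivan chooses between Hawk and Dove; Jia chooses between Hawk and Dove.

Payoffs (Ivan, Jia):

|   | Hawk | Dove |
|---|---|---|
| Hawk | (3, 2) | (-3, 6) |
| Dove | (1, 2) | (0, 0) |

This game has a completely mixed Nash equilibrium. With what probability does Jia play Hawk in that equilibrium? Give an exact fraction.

3/5

Let q be the probability that Jia plays Hawk. In a completely mixed equilibrium, Ivan must be indifferent between Hawk and Dove.
Ivan's expected payoff from Hawk is 3q − 3(1−q); from Dove it is q.
Setting these equal: 6q − 3 = q, so q = 3/5.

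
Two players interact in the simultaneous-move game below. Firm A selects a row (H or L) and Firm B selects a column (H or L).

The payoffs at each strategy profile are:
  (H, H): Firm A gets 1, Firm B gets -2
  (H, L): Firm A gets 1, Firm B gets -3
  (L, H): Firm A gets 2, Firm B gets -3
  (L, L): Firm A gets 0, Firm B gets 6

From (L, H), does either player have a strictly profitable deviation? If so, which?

Firm A at (L, H) earns 2; deviating to H yields 1 — not better.
Firm B earns -3; deviating to L yields 6 — a strict improvement.
Only Firm B has a strictly profitable deviation.

Firm B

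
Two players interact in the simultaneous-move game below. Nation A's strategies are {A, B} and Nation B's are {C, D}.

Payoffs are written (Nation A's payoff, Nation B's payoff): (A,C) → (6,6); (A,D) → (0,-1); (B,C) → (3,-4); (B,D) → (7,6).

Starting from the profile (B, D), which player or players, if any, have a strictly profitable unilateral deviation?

Nation A at (B, D) earns 7; deviating to A yields 0 — not better.
Nation B earns 6; deviating to C yields -4 — not better.
Neither player can strictly improve; the profile is a Nash equilibrium.

Neither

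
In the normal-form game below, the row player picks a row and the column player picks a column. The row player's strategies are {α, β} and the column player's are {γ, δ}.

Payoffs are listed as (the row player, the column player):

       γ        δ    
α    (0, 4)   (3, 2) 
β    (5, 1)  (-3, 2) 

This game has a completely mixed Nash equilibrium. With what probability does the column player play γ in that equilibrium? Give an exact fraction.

Let q be the probability that the column player plays γ. In a completely mixed equilibrium, the row player must be indifferent between α and β.
The row player's expected payoff from α is 3(1−q); from β it is 5q − 3(1−q).
Setting these equal: −3q + 3 = 8q − 3, so q = 6/11.

6/11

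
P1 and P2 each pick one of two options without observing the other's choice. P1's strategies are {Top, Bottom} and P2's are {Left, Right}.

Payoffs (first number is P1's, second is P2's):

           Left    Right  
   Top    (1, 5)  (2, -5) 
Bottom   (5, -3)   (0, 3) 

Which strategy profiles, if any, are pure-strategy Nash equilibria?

(Top, Left): P1 prefers Bottom (5 > 1) — not an equilibrium.
(Top, Right): P2 prefers Left (5 > -5) — not an equilibrium.
(Bottom, Left): P2 prefers Right (3 > -3) — not an equilibrium.
(Bottom, Right): P1 prefers Top (2 > 0) — not an equilibrium.

none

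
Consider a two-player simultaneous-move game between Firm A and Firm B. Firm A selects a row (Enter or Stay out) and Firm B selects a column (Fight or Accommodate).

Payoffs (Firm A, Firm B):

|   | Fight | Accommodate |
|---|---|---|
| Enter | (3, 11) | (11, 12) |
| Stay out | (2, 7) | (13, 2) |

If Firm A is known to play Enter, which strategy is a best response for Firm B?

Against Enter, Firm B earns 11 from Fight and 12 from Accommodate.
So Accommodate is the best response.

Accommodate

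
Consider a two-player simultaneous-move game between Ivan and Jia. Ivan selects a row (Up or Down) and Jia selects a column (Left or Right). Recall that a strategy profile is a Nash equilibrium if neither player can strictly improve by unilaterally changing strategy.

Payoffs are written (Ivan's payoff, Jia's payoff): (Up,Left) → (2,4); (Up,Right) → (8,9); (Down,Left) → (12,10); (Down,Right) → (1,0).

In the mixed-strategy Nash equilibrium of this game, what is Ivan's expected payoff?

94/17

First find y, the probability Jia plays Left, from Ivan's indifference between Up and Down: 2y + 8(1−y) = 12y + (1−y), giving y = 7/17.
Since Ivan is indifferent in equilibrium, Ivan's expected payoff equals the payoff from either row against (7/17, 10/17). Using Up: 2(7/17) + 8(10/17) = 94/17.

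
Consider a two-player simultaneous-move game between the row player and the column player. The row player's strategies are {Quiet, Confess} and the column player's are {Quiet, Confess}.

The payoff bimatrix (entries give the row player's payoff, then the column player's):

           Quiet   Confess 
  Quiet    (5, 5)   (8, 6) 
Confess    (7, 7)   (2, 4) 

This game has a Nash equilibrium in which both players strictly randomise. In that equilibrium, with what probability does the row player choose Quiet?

3/4

Let p be the probability that the row player plays Quiet. In a completely mixed equilibrium, the column player must be indifferent between Quiet and Confess.
The column player's expected payoff from Quiet is 5p + 7(1−p); from Confess it is 6p + 4(1−p).
Setting these equal: −2p + 7 = 2p + 4, so p = 3/4.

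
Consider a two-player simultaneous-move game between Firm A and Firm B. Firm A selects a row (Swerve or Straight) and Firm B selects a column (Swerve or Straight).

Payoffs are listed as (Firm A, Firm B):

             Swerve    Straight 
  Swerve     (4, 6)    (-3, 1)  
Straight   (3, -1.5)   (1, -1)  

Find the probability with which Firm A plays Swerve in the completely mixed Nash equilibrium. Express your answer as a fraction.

Let p be the probability that Firm A plays Swerve. In a completely mixed equilibrium, Firm B must be indifferent between Swerve and Straight.
Firm B's expected payoff from Swerve is 6p − 1.5(1−p); from Straight it is p − (1−p).
Setting these equal: 7.5p − 1.5 = 2p − 1, so p = 1/11.

1/11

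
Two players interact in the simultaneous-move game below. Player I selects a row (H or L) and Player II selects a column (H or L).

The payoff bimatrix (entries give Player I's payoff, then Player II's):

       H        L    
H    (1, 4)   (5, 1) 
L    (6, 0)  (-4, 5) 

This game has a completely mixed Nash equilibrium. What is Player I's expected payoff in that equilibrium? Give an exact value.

17/7

First find y, the probability Player II plays H, from Player I's indifference between H and L: y + 5(1−y) = 6y − 4(1−y), giving y = 9/14.
Since Player I is indifferent in equilibrium, Player I's expected payoff equals the payoff from either row against (9/14, 5/14). Using H: (9/14) + 5(5/14) = 17/7.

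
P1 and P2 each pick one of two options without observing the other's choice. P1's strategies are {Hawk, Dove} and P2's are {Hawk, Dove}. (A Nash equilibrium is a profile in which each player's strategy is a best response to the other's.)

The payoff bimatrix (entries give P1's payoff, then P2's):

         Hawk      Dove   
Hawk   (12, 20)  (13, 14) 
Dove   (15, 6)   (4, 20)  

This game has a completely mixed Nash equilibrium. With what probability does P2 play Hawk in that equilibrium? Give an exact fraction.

3/4

Let y be the probability that P2 plays Hawk. In a completely mixed equilibrium, P1 must be indifferent between Hawk and Dove.
P1's expected payoff from Hawk is 12y + 13(1−y); from Dove it is 15y + 4(1−y).
Setting these equal: −y + 13 = 11y + 4, so y = 3/4.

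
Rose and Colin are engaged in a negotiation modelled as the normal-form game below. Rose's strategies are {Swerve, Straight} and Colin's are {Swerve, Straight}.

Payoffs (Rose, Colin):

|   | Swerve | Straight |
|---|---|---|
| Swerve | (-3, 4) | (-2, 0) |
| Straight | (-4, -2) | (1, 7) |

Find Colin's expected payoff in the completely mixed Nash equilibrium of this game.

First find x, the probability Rose plays Swerve, from Colin's indifference between Swerve and Straight: 4x − 2(1−x) = 7(1−x), giving x = 9/13.
Since Colin is indifferent in equilibrium, Colin's expected payoff equals the payoff from either column against (9/13, 4/13). Using Swerve: 4(9/13) − 2(4/13) = 28/13.

28/13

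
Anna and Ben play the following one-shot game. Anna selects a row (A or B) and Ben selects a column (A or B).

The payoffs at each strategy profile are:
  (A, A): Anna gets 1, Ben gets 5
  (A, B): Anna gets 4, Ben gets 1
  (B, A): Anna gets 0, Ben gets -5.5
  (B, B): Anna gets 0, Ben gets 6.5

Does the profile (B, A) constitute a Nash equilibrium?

At (B, A), Anna earns 0; switching to A would give 1, so Anna would deviate.
Ben earns -5.5; switching to B would give 6.5, so Ben would deviate.
Since at least one player can profitably deviate, this is not a Nash equilibrium.

No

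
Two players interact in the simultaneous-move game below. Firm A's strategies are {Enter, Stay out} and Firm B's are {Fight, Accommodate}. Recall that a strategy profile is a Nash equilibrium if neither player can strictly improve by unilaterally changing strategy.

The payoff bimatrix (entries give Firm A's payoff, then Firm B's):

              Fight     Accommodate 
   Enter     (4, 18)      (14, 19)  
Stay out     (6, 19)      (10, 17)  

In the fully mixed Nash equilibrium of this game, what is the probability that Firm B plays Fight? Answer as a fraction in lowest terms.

2/3

Let q be the probability that Firm B plays Fight. In a completely mixed equilibrium, Firm A must be indifferent between Enter and Stay out.
Firm A's expected payoff from Enter is 4q + 14(1−q); from Stay out it is 6q + 10(1−q).
Setting these equal: −10q + 14 = −4q + 10, so q = 2/3.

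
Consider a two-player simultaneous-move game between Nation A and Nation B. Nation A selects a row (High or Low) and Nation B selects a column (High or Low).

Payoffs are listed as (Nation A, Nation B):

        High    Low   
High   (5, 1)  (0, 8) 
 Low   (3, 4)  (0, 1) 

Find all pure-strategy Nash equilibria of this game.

(High, Low)

(High, High): Nation B prefers Low (8 > 1) — not an equilibrium.
(High, Low): Nation A gets 0 ≥ 0 from Low, and Nation B gets 8 ≥ 1 from High — Nash equilibrium.
(Low, High): Nation A prefers High (5 > 3) — not an equilibrium.
(Low, Low): Nation B prefers High (4 > 1) — not an equilibrium.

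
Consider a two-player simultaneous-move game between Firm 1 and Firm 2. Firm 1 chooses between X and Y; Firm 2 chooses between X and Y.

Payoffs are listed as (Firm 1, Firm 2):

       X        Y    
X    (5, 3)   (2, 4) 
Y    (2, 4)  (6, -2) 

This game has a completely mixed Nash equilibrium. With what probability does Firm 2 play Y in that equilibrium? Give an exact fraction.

3/7

Let q be the probability that Firm 2 plays X. In a completely mixed equilibrium, Firm 1 must be indifferent between X and Y.
Firm 1's expected payoff from X is 5q + 2(1−q); from Y it is 2q + 6(1−q).
Setting these equal: 3q + 2 = −4q + 6, so q = 4/7.
Therefore Firm 2 plays Y with probability 1 − 4/7 = 3/7.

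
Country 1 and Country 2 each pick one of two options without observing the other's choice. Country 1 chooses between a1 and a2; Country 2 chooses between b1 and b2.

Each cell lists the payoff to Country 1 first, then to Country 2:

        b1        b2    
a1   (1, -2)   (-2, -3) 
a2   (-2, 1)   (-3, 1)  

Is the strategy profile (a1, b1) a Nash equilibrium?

At (a1, b1), Country 1 earns 1; switching to a2 would give -2, so Country 1 has no profitable deviation.
Country 2 earns -2; switching to b2 would give -3, so Country 2 has no profitable deviation.
Neither player can gain by a unilateral deviation, so this profile is a Nash equilibrium.

Yes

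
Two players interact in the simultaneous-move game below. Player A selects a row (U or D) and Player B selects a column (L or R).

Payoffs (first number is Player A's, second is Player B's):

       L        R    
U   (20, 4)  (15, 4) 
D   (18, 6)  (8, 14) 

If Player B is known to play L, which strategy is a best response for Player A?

U

Against L, Player A earns 20 from U and 18 from D.
So U is the best response.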